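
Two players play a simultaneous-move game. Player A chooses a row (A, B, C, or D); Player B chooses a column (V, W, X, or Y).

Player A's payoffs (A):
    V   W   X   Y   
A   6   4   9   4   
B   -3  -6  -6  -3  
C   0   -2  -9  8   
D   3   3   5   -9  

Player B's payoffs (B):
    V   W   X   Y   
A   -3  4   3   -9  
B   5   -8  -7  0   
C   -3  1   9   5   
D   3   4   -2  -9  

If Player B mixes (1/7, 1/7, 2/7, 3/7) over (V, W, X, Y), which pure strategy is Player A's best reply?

Player A's best reply maximizes expected payoff against the mix.
A: (1/7)·6 + (1/7)·4 + (2/7)·9 + (3/7)·4 = 40/7
B: (1/7)·(-3) + (1/7)·(-6) + (2/7)·(-6) + (3/7)·(-3) = -30/7
C: (1/7)·0 + (1/7)·(-2) + (2/7)·(-9) + (3/7)·8 = 4/7
D: (1/7)·3 + (1/7)·3 + (2/7)·5 + (3/7)·(-9) = -11/7
Highest expected payoff is 40/7, from A.

A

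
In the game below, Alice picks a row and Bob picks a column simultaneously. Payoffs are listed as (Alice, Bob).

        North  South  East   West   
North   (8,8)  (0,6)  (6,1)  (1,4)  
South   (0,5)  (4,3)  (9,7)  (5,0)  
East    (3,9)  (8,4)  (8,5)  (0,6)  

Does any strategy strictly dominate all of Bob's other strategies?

A strategy is strictly dominant if it gives Bob a strictly higher payoff than every other strategy, against every choice by the opponent.
North is not dominant: against South, East gives 7 > 5.
South is not dominant: against North, North gives 8 > 6.
East is not dominant: against North, North gives 8 > 1.
West is not dominant: against North, North gives 8 > 4.
No single strategy is best against every opponent action.

None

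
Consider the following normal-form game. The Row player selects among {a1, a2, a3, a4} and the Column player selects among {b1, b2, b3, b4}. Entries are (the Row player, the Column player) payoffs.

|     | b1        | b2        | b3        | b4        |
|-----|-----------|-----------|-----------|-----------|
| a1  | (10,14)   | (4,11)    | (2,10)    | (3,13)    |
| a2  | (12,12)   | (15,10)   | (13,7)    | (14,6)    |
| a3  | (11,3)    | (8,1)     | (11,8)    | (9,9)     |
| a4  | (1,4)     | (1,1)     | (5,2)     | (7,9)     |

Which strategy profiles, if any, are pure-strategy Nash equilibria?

(a2, b1)

Find each player's best response to every opponent strategy; NE are the intersections.
The Row player's best responses — vs b1: a2 (payoff 12); vs b2: a2 (payoff 15); vs b3: a2 (payoff 13); vs b4: a2 (payoff 14).
The Column player's best responses — vs a1: b1 (payoff 14); vs a2: b1 (payoff 12); vs a3: b4 (payoff 9); vs a4: b4 (payoff 9).
The only mutual best response is (a2, b1); neither player gains by switching there.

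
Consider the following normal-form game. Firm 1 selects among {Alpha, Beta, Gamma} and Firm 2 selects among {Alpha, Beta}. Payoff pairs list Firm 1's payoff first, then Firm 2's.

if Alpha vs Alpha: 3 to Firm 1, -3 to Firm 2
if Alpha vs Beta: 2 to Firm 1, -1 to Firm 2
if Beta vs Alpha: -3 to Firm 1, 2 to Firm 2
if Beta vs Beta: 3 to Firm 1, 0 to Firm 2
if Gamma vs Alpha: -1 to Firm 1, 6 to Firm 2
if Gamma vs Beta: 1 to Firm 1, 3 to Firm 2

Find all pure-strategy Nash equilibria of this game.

A profile is a Nash equilibrium when each player is best-responding to the other.
Firm 1's best responses — vs Alpha: Alpha (payoff 3); vs Beta: Beta (payoff 3).
Firm 2's best responses — vs Alpha: Beta (payoff -1); vs Beta: Alpha (payoff 2); vs Gamma: Alpha (payoff 6).
No cell has both players best-responding. For instance, Firm 1's best reply to Alpha is Alpha, but against Alpha Firm 2 prefers Beta over Alpha.

No pure-strategy Nash equilibrium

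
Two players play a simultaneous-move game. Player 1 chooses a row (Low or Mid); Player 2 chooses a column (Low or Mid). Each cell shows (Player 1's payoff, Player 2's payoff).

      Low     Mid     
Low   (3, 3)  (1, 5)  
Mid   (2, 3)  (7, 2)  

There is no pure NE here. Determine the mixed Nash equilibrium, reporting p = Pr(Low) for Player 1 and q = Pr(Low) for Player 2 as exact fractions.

In a mixed NE each player is indifferent between their pure strategies, so the opponent's mix sets the indifference.
Player 2 indifferent between Low and Mid: p·3 + (1−p)·3 = p·5 + (1−p)·2 ⟹ 3 + 0p = 2 + 3p ⟹ p = 1/3.
Player 1 indifferent between Low and Mid: q·3 + (1−q)·1 = q·2 + (1−q)·7 ⟹ 1 + 2q = 7 + (-5)q ⟹ q = 6/7.

p = 1/3, q = 6/7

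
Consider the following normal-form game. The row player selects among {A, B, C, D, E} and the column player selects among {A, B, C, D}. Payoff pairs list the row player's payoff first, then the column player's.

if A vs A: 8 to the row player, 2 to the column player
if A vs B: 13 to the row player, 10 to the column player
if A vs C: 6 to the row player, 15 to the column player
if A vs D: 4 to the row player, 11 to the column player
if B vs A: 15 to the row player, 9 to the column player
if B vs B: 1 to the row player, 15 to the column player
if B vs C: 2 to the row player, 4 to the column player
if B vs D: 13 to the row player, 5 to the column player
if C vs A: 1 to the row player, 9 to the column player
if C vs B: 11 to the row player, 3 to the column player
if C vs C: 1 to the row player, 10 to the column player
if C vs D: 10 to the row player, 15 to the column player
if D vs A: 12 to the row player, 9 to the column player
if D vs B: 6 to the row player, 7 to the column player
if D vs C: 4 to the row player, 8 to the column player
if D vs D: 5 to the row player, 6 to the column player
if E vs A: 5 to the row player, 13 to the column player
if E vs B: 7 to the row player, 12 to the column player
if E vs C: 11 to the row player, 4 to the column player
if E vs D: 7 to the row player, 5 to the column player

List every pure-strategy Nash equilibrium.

None

A profile is a Nash equilibrium when each player is best-responding to the other.
The row player's best responses — vs A: B (payoff 15); vs B: A (payoff 13); vs C: E (payoff 11); vs D: B (payoff 13).
The column player's best responses — vs A: C (payoff 15); vs B: B (payoff 15); vs C: D (payoff 15); vs D: A (payoff 9); vs E: A (payoff 13).
No cell has both players best-responding. For instance, the row player's best reply to D is B, but against B the column player prefers B over D.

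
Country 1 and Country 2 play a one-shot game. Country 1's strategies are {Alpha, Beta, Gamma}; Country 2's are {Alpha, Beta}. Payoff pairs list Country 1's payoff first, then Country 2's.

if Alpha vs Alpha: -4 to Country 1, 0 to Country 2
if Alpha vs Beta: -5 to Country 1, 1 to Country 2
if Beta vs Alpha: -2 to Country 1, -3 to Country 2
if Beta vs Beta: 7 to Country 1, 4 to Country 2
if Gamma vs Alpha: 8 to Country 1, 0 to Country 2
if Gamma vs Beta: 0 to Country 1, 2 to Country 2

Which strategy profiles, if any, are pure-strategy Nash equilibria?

(Beta, Beta)

Find each player's best response to every opponent strategy; NE are the intersections.
Country 1's best responses — vs Alpha: Gamma (payoff 8); vs Beta: Beta (payoff 7).
Country 2's best responses — vs Alpha: Beta (payoff 1); vs Beta: Beta (payoff 4); vs Gamma: Beta (payoff 2).
The only mutual best response is (Beta, Beta); neither player gains by switching there.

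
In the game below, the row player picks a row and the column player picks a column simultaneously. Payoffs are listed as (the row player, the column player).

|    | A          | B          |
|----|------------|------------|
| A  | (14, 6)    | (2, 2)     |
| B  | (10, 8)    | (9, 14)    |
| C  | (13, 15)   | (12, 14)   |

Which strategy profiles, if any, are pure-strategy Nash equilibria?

A profile is a Nash equilibrium when each player is best-responding to the other.
The row player's best responses — vs A: A (payoff 14); vs B: C (payoff 12).
The column player's best responses — vs A: A (payoff 6); vs B: B (payoff 14); vs C: A (payoff 15).
The only mutual best response is (A, A); neither player gains by switching there.

(A, A)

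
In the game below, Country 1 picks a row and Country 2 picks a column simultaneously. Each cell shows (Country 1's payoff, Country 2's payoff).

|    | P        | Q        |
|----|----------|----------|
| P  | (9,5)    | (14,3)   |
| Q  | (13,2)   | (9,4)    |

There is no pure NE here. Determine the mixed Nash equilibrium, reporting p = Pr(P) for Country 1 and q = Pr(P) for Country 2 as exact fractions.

p = 1/2, q = 5/9

Each player's mixing probability is pinned down by making the *other* player indifferent.
Country 2 indifferent between P and Q: p·5 + (1−p)·2 = p·3 + (1−p)·4 ⟹ 2 + 3p = 4 + (-1)p ⟹ p = 1/2.
Country 1 indifferent between P and Q: q·9 + (1−q)·14 = q·13 + (1−q)·9 ⟹ 14 + (-5)q = 9 + 4q ⟹ q = 5/9.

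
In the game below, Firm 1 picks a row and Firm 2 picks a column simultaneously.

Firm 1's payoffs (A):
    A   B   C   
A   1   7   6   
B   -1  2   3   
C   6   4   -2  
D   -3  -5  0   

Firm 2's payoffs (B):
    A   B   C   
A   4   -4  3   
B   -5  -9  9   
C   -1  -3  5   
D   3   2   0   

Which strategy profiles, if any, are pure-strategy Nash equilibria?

There is no pure-strategy Nash equilibrium

Find each player's best response to every opponent strategy; NE are the intersections.
Firm 1's best responses — vs A: C (payoff 6); vs B: A (payoff 7); vs C: A (payoff 6).
Firm 2's best responses — vs A: A (payoff 4); vs B: C (payoff 9); vs C: C (payoff 5); vs D: A (payoff 3).
No cell has both players best-responding. For instance, Firm 1's best reply to B is A, but against A Firm 2 prefers A over B.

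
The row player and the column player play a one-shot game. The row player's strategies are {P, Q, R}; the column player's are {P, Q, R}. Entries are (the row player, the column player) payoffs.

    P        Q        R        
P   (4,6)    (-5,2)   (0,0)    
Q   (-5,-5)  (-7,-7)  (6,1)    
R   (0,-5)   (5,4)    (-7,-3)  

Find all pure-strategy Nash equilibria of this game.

(P, P), (Q, R), and (R, Q)

Check mutual best responses: a cell is a NE iff neither player can gain by unilaterally deviating.
The row player's best responses — vs P: P (payoff 4); vs Q: R (payoff 5); vs R: Q (payoff 6).
The column player's best responses — vs P: P (payoff 6); vs Q: R (payoff 1); vs R: Q (payoff 4).
Mutual best responses occur at (P, P), (Q, R), and (R, Q); at each, neither player gains by switching.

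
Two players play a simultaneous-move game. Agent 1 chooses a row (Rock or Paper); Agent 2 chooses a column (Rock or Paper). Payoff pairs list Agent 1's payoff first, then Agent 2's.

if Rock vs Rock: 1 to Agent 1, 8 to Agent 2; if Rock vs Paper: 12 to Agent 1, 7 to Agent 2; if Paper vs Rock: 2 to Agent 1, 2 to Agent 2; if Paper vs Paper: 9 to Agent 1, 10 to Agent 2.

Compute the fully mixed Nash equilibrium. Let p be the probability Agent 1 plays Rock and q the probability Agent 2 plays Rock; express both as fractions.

Each player's mixing probability is pinned down by making the *other* player indifferent.
Agent 2 indifferent between Rock and Paper: p·8 + (1−p)·2 = p·7 + (1−p)·10 ⟹ 2 + 6p = 10 + (-3)p ⟹ p = 8/9.
Agent 1 indifferent between Rock and Paper: q·1 + (1−q)·12 = q·2 + (1−q)·9 ⟹ 12 + (-11)q = 9 + (-7)q ⟹ q = 3/4.

p = 8/9, q = 3/4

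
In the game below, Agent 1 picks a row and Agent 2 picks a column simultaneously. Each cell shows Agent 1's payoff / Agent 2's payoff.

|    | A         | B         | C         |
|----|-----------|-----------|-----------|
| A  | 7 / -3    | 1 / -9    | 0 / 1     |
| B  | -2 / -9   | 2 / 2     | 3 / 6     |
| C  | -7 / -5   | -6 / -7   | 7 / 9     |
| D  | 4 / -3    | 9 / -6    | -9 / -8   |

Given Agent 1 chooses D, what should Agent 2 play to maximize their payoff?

With Agent 1 fixed at D, Agent 2's payoffs are: A → -3, B → -6, C → -8.
The maximum is -3, achieved by A.

A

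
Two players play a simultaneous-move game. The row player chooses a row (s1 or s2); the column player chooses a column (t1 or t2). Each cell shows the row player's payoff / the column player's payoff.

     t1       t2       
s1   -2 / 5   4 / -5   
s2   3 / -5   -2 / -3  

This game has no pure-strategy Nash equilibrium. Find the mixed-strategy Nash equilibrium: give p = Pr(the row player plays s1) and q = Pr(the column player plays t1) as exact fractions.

Each player's mixing probability is pinned down by making the *other* player indifferent.
The column player indifferent between t1 and t2: p·5 + (1−p)·(-5) = p·(-5) + (1−p)·(-3) ⟹ (-5) + 10p = (-3) + (-2)p ⟹ p = 1/6.
The row player indifferent between s1 and s2: q·(-2) + (1−q)·4 = q·3 + (1−q)·(-2) ⟹ 4 + (-6)q = (-2) + 5q ⟹ q = 6/11.

p = 1/6, q = 6/11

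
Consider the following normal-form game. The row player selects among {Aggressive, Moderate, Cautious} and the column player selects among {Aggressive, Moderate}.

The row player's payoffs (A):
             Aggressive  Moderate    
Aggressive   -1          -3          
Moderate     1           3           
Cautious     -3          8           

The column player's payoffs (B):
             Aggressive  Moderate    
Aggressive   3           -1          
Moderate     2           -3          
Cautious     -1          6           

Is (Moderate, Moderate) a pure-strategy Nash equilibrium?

Holding the column player at Moderate: the row player gets 3 from Moderate but could get 8 by switching to Cautious. The row player has a profitable deviation.

No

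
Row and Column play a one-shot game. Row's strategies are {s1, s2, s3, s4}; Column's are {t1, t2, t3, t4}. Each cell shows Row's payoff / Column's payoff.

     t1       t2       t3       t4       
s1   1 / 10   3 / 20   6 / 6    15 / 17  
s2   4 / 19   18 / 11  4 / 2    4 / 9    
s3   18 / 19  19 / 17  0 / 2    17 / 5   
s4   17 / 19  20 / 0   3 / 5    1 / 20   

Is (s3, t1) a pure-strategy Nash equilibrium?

Holding Column at t1: Row gets 18 from s3, versus 1 from s1, 4 from s2, 17 from s4. No profitable deviation for Row.
Holding Row at s3: Column gets 19 from t1, versus 17 from t2, 2 from t3, 5 from t4. No profitable deviation for Column either.

Yes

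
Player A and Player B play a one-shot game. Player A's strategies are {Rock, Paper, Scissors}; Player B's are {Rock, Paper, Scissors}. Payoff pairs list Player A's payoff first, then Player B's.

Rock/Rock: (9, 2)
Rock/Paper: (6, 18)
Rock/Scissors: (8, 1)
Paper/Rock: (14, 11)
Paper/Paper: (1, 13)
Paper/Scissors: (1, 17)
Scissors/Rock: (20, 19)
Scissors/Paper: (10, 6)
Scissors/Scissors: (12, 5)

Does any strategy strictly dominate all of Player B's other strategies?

None

Check whether one of Player B's strategies beats all alternatives regardless of what the opponent does.
Rock is not dominant: against Rock, Paper gives 18 > 2.
Paper is not dominant: against Paper, Scissors gives 17 > 13.
Scissors is not dominant: against Rock, Rock gives 2 > 1.
No single strategy is best against every opponent action.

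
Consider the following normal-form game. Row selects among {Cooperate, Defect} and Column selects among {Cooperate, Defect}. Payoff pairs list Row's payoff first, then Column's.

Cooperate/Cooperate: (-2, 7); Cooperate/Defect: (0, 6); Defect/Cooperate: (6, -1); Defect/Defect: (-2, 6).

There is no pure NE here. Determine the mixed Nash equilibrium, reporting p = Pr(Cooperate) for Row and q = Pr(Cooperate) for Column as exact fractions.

p = 7/8, q = 1/5

In a mixed NE each player is indifferent between their pure strategies, so the opponent's mix sets the indifference.
Column indifferent between Cooperate and Defect: p·7 + (1−p)·(-1) = p·6 + (1−p)·6 ⟹ (-1) + 8p = 6 + 0p ⟹ p = 7/8.
Row indifferent between Cooperate and Defect: q·(-2) + (1−q)·0 = q·6 + (1−q)·(-2) ⟹ 0 + (-2)q = (-2) + 8q ⟹ q = 1/5.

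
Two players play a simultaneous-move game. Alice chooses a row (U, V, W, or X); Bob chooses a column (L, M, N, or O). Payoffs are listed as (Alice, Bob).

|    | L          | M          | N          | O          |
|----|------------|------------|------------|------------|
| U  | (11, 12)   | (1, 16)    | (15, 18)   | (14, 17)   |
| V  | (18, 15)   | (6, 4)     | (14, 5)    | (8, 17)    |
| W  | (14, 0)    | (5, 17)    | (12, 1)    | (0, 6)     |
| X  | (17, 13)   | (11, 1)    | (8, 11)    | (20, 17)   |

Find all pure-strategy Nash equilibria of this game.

A profile is a Nash equilibrium when each player is best-responding to the other.
Alice's best responses — vs L: V (payoff 18); vs M: X (payoff 11); vs N: U (payoff 15); vs O: X (payoff 20).
Bob's best responses — vs U: N (payoff 18); vs V: O (payoff 17); vs W: M (payoff 17); vs X: O (payoff 17).
Mutual best responses occur at (U, N) and (X, O); at each, neither player gains by switching.

(U, N) and (X, O)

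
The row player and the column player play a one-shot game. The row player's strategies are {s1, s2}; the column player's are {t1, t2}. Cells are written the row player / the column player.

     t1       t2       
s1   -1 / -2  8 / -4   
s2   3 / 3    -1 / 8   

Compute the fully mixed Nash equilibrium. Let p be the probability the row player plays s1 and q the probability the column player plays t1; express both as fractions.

Each player's mixing probability is pinned down by making the *other* player indifferent.
The column player indifferent between t1 and t2: p·(-2) + (1−p)·3 = p·(-4) + (1−p)·8 ⟹ 3 + (-5)p = 8 + (-12)p ⟹ p = 5/7.
The row player indifferent between s1 and s2: q·(-1) + (1−q)·8 = q·3 + (1−q)·(-1) ⟹ 8 + (-9)q = (-1) + 4q ⟹ q = 9/13.

p = 5/7, q = 9/13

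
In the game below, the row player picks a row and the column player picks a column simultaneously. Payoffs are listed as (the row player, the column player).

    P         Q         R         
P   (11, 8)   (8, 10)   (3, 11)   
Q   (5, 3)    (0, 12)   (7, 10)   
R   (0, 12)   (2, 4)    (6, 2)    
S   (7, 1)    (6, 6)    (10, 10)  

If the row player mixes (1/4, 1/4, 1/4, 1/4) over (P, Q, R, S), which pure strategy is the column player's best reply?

R

The column player's best reply maximizes expected payoff against the mix.
P: (1/4)·8 + (1/4)·3 + (1/4)·12 + (1/4)·1 = 6
Q: (1/4)·10 + (1/4)·12 + (1/4)·4 + (1/4)·6 = 8
R: (1/4)·11 + (1/4)·10 + (1/4)·2 + (1/4)·10 = 33/4
Highest expected payoff is 33/4, from R.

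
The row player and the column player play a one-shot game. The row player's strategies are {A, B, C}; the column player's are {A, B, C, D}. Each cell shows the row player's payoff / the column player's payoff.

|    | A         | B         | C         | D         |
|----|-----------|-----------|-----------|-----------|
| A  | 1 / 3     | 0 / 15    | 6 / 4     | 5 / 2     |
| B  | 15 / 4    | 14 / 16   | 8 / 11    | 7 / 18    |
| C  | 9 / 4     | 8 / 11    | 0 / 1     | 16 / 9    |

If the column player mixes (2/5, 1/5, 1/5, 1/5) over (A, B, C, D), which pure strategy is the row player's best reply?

Compute the row player's expected payoff from each pure strategy against the given mix.
A: (2/5)·1 + (1/5)·0 + (1/5)·6 + (1/5)·5 = 13/5
B: (2/5)·15 + (1/5)·14 + (1/5)·8 + (1/5)·7 = 59/5
C: (2/5)·9 + (1/5)·8 + (1/5)·0 + (1/5)·16 = 42/5
Highest expected payoff is 59/5, from B.

B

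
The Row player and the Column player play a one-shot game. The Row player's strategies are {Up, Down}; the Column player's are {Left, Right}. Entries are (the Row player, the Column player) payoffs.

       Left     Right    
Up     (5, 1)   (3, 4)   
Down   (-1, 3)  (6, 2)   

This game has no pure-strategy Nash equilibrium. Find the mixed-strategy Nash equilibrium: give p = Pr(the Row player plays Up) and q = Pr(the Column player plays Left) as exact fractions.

p = 1/4, q = 1/3

Each player's mixing probability is pinned down by making the *other* player indifferent.
The Column player indifferent between Left and Right: p·1 + (1−p)·3 = p·4 + (1−p)·2 ⟹ 3 + (-2)p = 2 + 2p ⟹ p = 1/4.
The Row player indifferent between Up and Down: q·5 + (1−q)·3 = q·(-1) + (1−q)·6 ⟹ 3 + 2q = 6 + (-7)q ⟹ q = 1/3.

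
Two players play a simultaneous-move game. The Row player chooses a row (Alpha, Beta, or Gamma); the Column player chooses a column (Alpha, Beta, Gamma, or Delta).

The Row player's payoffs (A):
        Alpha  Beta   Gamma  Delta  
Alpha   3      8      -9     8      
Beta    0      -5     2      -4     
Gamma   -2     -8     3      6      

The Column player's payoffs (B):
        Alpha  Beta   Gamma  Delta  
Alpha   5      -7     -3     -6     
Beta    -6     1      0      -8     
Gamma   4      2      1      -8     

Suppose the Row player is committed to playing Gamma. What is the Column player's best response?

With the Row player fixed at Gamma, the Column player's payoffs are: Alpha → 4, Beta → 2, Gamma → 1, Delta → -8.
The maximum is 4, achieved by Alpha.

Alpha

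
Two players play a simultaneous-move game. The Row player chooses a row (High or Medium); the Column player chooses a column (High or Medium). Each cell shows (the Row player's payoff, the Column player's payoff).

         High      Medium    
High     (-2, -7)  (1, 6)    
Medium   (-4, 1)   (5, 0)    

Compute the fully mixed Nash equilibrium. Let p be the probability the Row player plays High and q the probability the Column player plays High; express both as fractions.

Each player's mixing probability is pinned down by making the *other* player indifferent.
The Column player indifferent between High and Medium: p·(-7) + (1−p)·1 = p·6 + (1−p)·0 ⟹ 1 + (-8)p = 0 + 6p ⟹ p = 1/14.
The Row player indifferent between High and Medium: q·(-2) + (1−q)·1 = q·(-4) + (1−q)·5 ⟹ 1 + (-3)q = 5 + (-9)q ⟹ q = 2/3.

p = 1/14, q = 2/3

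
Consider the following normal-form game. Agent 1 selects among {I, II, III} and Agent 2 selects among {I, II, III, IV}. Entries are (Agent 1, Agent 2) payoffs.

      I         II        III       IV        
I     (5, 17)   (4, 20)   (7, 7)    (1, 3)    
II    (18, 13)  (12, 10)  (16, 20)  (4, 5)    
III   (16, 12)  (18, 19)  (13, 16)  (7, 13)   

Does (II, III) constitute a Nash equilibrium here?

Yes

Holding Agent 2 at III: Agent 1 gets 16 from II, versus 7 from I, 13 from III. No profitable deviation for Agent 1.
Holding Agent 1 at II: Agent 2 gets 20 from III, versus 13 from I, 10 from II, 5 from IV. No profitable deviation for Agent 2 either.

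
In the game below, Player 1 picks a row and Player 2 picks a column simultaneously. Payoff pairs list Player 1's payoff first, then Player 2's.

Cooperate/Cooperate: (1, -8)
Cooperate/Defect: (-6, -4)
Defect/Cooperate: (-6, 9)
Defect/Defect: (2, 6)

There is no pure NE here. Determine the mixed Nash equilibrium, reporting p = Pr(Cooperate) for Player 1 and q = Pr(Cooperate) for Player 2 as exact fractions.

Each player's mixing probability is pinned down by making the *other* player indifferent.
Player 2 indifferent between Cooperate and Defect: p·(-8) + (1−p)·9 = p·(-4) + (1−p)·6 ⟹ 9 + (-17)p = 6 + (-10)p ⟹ p = 3/7.
Player 1 indifferent between Cooperate and Defect: q·1 + (1−q)·(-6) = q·(-6) + (1−q)·2 ⟹ (-6) + 7q = 2 + (-8)q ⟹ q = 8/15.

p = 3/7, q = 8/15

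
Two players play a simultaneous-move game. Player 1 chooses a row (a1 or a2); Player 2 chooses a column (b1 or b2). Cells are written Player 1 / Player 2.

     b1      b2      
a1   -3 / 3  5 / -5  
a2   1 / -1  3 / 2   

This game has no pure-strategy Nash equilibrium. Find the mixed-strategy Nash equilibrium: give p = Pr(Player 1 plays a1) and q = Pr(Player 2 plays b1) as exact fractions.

p = 3/11, q = 1/3

In a mixed NE each player is indifferent between their pure strategies, so the opponent's mix sets the indifference.
Player 2 indifferent between b1 and b2: p·3 + (1−p)·(-1) = p·(-5) + (1−p)·2 ⟹ (-1) + 4p = 2 + (-7)p ⟹ p = 3/11.
Player 1 indifferent between a1 and a2: q·(-3) + (1−q)·5 = q·1 + (1−q)·3 ⟹ 5 + (-8)q = 3 + (-2)q ⟹ q = 1/3.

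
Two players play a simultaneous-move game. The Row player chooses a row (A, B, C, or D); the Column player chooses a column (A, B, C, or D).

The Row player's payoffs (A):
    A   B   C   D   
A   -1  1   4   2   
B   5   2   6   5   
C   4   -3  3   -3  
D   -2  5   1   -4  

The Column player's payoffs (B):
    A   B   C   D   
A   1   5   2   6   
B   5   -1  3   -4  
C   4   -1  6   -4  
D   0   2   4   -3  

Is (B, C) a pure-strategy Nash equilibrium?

No

Holding the Column player at C: the Row player gets 6 from B, versus 4 from A, 3 from C, 1 from D. No profitable deviation for the Row player.
Holding the Row player at B: the Column player gets 3 from C but could get 5 by switching to A. The Column player has a profitable deviation.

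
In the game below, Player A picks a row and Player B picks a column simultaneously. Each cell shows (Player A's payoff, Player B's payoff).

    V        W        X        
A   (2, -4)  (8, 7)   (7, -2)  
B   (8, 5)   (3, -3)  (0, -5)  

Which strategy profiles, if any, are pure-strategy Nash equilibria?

Find each player's best response to every opponent strategy; NE are the intersections.
Player A's best responses — vs V: B (payoff 8); vs W: A (payoff 8); vs X: A (payoff 7).
Player B's best responses — vs A: W (payoff 7); vs B: V (payoff 5).
Mutual best responses occur at (A, W) and (B, V); at each, neither player gains by switching.

(A, W) and (B, V)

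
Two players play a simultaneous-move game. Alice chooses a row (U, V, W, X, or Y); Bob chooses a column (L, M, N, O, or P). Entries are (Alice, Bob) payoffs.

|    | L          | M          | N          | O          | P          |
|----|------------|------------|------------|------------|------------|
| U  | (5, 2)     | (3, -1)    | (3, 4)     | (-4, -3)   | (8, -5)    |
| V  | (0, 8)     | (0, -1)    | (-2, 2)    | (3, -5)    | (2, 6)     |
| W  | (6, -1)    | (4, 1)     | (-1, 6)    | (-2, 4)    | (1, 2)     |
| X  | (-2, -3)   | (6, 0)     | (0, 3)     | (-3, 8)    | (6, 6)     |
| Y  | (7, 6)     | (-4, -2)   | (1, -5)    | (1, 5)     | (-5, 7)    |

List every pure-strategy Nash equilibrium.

(U, N)

A profile is a Nash equilibrium when each player is best-responding to the other.
Alice's best responses — vs L: Y (payoff 7); vs M: X (payoff 6); vs N: U (payoff 3); vs O: V (payoff 3); vs P: U (payoff 8).
Bob's best responses — vs U: N (payoff 4); vs V: L (payoff 8); vs W: N (payoff 6); vs X: O (payoff 8); vs Y: P (payoff 7).
The only mutual best response is (U, N); neither player gains by switching there.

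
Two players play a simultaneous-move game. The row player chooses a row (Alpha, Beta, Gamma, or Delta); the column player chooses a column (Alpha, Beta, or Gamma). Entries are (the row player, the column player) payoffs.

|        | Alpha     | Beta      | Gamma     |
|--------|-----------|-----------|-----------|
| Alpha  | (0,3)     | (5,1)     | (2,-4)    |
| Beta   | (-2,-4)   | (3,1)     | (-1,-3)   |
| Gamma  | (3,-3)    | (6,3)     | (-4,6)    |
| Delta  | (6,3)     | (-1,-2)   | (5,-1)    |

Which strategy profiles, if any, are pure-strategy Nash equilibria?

Find each player's best response to every opponent strategy; NE are the intersections.
The row player's best responses — vs Alpha: Delta (payoff 6); vs Beta: Gamma (payoff 6); vs Gamma: Delta (payoff 5).
The column player's best responses — vs Alpha: Alpha (payoff 3); vs Beta: Beta (payoff 1); vs Gamma: Gamma (payoff 6); vs Delta: Alpha (payoff 3).
The only mutual best response is (Delta, Alpha); neither player gains by switching there.

(Delta, Alpha)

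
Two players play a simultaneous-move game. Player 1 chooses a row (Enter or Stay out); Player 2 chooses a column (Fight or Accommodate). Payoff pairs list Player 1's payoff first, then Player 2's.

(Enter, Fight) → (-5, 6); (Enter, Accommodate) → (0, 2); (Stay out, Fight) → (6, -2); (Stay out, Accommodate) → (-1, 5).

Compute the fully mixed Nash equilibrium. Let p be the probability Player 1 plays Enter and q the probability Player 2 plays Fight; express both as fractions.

p = 7/11, q = 1/12

In a mixed NE each player is indifferent between their pure strategies, so the opponent's mix sets the indifference.
Player 2 indifferent between Fight and Accommodate: p·6 + (1−p)·(-2) = p·2 + (1−p)·5 ⟹ (-2) + 8p = 5 + (-3)p ⟹ p = 7/11.
Player 1 indifferent between Enter and Stay out: q·(-5) + (1−q)·0 = q·6 + (1−q)·(-1) ⟹ 0 + (-5)q = (-1) + 7q ⟹ q = 1/12.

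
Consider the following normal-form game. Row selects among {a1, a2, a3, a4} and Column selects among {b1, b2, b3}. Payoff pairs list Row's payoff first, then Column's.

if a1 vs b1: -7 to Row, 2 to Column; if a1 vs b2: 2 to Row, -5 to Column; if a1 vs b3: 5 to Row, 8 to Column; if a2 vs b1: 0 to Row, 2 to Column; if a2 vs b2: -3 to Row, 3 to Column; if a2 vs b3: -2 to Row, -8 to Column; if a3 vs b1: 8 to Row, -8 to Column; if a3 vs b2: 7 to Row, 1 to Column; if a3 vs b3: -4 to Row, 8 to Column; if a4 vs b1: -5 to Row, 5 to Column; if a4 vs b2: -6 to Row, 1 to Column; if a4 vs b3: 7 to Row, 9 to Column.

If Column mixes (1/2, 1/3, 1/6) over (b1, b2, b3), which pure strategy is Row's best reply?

Row's best reply maximizes expected payoff against the mix.
a1: (1/2)·(-7) + (1/3)·2 + (1/6)·5 = -2
a2: (1/2)·0 + (1/3)·(-3) + (1/6)·(-2) = -4/3
a3: (1/2)·8 + (1/3)·7 + (1/6)·(-4) = 17/3
a4: (1/2)·(-5) + (1/3)·(-6) + (1/6)·7 = -10/3
Highest expected payoff is 17/3, from a3.

a3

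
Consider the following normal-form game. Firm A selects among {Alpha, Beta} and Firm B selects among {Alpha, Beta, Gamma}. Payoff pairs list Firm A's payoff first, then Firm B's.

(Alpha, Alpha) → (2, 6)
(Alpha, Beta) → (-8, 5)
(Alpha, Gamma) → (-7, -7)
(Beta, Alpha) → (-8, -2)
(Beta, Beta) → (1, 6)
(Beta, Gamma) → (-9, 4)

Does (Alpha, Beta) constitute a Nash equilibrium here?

Holding Firm B at Beta: Firm A gets -8 from Alpha but could get 1 by switching to Beta. Firm A has a profitable deviation.

No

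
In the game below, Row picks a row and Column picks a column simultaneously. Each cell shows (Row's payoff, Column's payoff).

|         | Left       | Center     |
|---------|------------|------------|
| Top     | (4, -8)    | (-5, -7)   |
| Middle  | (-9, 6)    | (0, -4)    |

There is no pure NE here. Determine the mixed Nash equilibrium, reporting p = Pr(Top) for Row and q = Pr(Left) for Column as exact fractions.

p = 10/11, q = 5/18

Each player's mixing probability is pinned down by making the *other* player indifferent.
Column indifferent between Left and Center: p·(-8) + (1−p)·6 = p·(-7) + (1−p)·(-4) ⟹ 6 + (-14)p = (-4) + (-3)p ⟹ p = 10/11.
Row indifferent between Top and Middle: q·4 + (1−q)·(-5) = q·(-9) + (1−q)·0 ⟹ (-5) + 9q = 0 + (-9)q ⟹ q = 5/18.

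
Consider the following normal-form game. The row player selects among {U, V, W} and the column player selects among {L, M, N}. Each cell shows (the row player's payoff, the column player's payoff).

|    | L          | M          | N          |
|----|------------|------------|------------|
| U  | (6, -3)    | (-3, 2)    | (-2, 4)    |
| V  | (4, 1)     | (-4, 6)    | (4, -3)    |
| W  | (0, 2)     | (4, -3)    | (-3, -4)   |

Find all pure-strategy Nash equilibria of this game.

No pure-strategy Nash equilibrium

A profile is a Nash equilibrium when each player is best-responding to the other.
The row player's best responses — vs L: U (payoff 6); vs M: W (payoff 4); vs N: V (payoff 4).
The column player's best responses — vs U: N (payoff 4); vs V: M (payoff 6); vs W: L (payoff 2).
No cell has both players best-responding. For instance, the row player's best reply to L is U, but against U the column player prefers N over L.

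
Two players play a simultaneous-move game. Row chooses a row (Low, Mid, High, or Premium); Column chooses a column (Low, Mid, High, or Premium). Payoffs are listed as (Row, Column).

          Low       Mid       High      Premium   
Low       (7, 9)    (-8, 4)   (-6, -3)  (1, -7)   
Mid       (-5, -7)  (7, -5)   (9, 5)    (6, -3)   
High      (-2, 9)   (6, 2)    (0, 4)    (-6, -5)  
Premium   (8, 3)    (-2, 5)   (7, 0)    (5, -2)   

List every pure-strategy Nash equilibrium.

(Mid, High)

A profile is a Nash equilibrium when each player is best-responding to the other.
Row's best responses — vs Low: Premium (payoff 8); vs Mid: Mid (payoff 7); vs High: Mid (payoff 9); vs Premium: Mid (payoff 6).
Column's best responses — vs Low: Low (payoff 9); vs Mid: High (payoff 5); vs High: Low (payoff 9); vs Premium: Mid (payoff 5).
The only mutual best response is (Mid, High); neither player gains by switching there.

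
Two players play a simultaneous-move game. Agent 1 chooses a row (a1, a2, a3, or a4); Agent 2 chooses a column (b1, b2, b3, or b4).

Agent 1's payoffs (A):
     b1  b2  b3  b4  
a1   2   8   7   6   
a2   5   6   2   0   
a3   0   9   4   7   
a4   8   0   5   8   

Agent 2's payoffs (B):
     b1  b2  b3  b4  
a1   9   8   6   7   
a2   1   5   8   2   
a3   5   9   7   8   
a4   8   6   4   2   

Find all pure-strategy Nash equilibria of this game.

Check mutual best responses: a cell is a NE iff neither player can gain by unilaterally deviating.
Agent 1's best responses — vs b1: a4 (payoff 8); vs b2: a3 (payoff 9); vs b3: a1 (payoff 7); vs b4: a4 (payoff 8).
Agent 2's best responses — vs a1: b1 (payoff 9); vs a2: b3 (payoff 8); vs a3: b2 (payoff 9); vs a4: b1 (payoff 8).
Mutual best responses occur at (a3, b2) and (a4, b1); at each, neither player gains by switching.

(a3, b2) and (a4, b1)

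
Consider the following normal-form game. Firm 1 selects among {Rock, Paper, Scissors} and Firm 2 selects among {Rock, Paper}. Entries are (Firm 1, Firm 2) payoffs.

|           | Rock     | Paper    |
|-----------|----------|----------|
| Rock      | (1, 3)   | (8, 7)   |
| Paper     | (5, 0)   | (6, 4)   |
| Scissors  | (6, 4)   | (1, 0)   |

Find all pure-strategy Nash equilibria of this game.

(Rock, Paper) and (Scissors, Rock)

Find each player's best response to every opponent strategy; NE are the intersections.
Firm 1's best responses — vs Rock: Scissors (payoff 6); vs Paper: Rock (payoff 8).
Firm 2's best responses — vs Rock: Paper (payoff 7); vs Paper: Paper (payoff 4); vs Scissors: Rock (payoff 4).
Mutual best responses occur at (Rock, Paper) and (Scissors, Rock); at each, neither player gains by switching.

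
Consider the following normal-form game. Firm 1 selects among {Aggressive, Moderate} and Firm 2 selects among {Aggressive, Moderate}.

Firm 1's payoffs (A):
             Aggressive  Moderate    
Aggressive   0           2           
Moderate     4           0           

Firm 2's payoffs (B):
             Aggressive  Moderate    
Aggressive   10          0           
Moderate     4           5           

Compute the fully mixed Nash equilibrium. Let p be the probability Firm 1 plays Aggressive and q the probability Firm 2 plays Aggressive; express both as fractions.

p = 1/11, q = 1/3

In a mixed NE each player is indifferent between their pure strategies, so the opponent's mix sets the indifference.
Firm 2 indifferent between Aggressive and Moderate: p·10 + (1−p)·4 = p·0 + (1−p)·5 ⟹ 4 + 6p = 5 + (-5)p ⟹ p = 1/11.
Firm 1 indifferent between Aggressive and Moderate: q·0 + (1−q)·2 = q·4 + (1−q)·0 ⟹ 2 + (-2)q = 0 + 4q ⟹ q = 1/3.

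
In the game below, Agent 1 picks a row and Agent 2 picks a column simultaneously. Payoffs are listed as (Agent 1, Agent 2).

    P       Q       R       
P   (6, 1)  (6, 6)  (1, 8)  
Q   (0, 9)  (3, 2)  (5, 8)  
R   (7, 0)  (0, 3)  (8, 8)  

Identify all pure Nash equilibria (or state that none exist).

Find each player's best response to every opponent strategy; NE are the intersections.
Agent 1's best responses — vs P: R (payoff 7); vs Q: P (payoff 6); vs R: R (payoff 8).
Agent 2's best responses — vs P: R (payoff 8); vs Q: P (payoff 9); vs R: R (payoff 8).
The only mutual best response is (R, R); neither player gains by switching there.

(R, R)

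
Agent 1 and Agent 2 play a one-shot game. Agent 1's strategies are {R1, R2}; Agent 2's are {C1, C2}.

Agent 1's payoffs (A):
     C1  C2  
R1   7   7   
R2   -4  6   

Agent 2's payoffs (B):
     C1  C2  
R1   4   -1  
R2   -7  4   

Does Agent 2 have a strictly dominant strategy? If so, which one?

None

A strategy is strictly dominant if it gives Agent 2 a strictly higher payoff than every other strategy, against every choice by the opponent.
C1 is not dominant: against R2, C2 gives 4 > -7.
C2 is not dominant: against R1, C1 gives 4 > -1.
No single strategy is best against every opponent action.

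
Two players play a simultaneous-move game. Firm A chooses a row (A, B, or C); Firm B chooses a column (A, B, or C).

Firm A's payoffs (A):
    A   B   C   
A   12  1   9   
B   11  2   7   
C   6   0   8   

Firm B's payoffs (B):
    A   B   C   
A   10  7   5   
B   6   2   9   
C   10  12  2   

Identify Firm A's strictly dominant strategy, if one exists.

A strategy is strictly dominant if it gives Firm A a strictly higher payoff than every other strategy, against every choice by the opponent.
A is not dominant: against B, B gives 2 > 1.
B is not dominant: against A, A gives 12 > 11.
C is not dominant: against A, A gives 12 > 6.
No single strategy is best against every opponent action.

No strictly dominant strategy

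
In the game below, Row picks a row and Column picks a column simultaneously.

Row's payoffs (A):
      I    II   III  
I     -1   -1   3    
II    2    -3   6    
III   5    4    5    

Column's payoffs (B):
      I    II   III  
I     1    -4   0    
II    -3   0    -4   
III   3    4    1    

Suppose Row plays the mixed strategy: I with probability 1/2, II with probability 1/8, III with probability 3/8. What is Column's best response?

Column's best reply maximizes expected payoff against the mix.
I: (1/2)·1 + (1/8)·(-3) + (3/8)·3 = 5/4
II: (1/2)·(-4) + (1/8)·0 + (3/8)·4 = -1/2
III: (1/2)·0 + (1/8)·(-4) + (3/8)·1 = -1/8
Highest expected payoff is 5/4, from I.

I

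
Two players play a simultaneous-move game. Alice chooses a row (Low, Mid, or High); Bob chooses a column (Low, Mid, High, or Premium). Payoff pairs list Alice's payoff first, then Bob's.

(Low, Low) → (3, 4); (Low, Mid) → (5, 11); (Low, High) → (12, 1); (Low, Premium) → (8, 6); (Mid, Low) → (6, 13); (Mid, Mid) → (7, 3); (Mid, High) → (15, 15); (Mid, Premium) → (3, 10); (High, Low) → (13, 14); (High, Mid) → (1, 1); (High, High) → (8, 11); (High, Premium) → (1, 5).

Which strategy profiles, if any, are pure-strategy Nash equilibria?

Find each player's best response to every opponent strategy; NE are the intersections.
Alice's best responses — vs Low: High (payoff 13); vs Mid: Mid (payoff 7); vs High: Mid (payoff 15); vs Premium: Low (payoff 8).
Bob's best responses — vs Low: Mid (payoff 11); vs Mid: High (payoff 15); vs High: Low (payoff 14).
Mutual best responses occur at (Mid, High) and (High, Low); at each, neither player gains by switching.

(Mid, High) and (High, Low)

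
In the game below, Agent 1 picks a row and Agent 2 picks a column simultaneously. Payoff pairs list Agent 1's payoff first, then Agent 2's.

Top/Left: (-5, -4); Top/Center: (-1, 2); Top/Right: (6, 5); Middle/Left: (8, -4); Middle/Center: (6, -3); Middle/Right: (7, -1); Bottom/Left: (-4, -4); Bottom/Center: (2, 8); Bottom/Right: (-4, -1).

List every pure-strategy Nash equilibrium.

A profile is a Nash equilibrium when each player is best-responding to the other.
Agent 1's best responses — vs Left: Middle (payoff 8); vs Center: Middle (payoff 6); vs Right: Middle (payoff 7).
Agent 2's best responses — vs Top: Right (payoff 5); vs Middle: Right (payoff -1); vs Bottom: Center (payoff 8).
The only mutual best response is (Middle, Right); neither player gains by switching there.

(Middle, Right)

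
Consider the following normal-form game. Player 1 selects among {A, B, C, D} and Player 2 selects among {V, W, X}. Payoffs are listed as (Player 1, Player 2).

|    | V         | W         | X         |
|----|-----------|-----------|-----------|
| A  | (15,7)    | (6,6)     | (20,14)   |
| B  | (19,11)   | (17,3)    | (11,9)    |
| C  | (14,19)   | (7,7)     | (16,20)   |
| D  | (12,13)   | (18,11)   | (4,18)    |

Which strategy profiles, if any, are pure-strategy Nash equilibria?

(A, X) and (B, V)

A profile is a Nash equilibrium when each player is best-responding to the other.
Player 1's best responses — vs V: B (payoff 19); vs W: D (payoff 18); vs X: A (payoff 20).
Player 2's best responses — vs A: X (payoff 14); vs B: V (payoff 11); vs C: X (payoff 20); vs D: X (payoff 18).
Mutual best responses occur at (A, X) and (B, V); at each, neither player gains by switching.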